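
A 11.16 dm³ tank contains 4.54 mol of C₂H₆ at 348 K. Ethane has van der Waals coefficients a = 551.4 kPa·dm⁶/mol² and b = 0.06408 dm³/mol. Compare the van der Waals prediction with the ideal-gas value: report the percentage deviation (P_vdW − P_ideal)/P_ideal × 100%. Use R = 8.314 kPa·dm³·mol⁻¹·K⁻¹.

Ideal: P_ideal = nRT/V = (4.54)(8.314)(348)/11.16 = 1177.01 kPa
vdW: P = nRT/(V − nb) − a n²/V² = 13135.5/10.8691 − 11365.2/124.546 = 1208.52 − 91.2530 = 1117.27 kPa
% deviation = (1117.27 − 1177.01)/1177.01 × 100% = -5.08%

-5.08 %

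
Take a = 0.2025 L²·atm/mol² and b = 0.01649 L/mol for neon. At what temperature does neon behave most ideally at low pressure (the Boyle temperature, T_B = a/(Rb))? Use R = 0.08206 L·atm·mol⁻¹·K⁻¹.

T_B ≈ 149.6 K

For a van der Waals gas the second virial coefficient B₂ = b − a/(RT) vanishes at T_B = a/(Rb).
T_B = 0.2025/(0.08206×0.01649) = 0.2025/0.0013532 = 149.6 K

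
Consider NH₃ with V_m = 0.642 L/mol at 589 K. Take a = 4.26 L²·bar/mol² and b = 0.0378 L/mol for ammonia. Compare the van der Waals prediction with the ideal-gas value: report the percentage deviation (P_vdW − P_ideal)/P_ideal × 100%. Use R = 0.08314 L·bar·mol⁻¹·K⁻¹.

Ideal: P_ideal = RT/V_m = (0.08314)(589)/0.642 = 76.2764 bar
vdW: P = RT/(V_m − b) − a/V_m² = 48.9695/0.604200 − 4.26/0.412164 = 81.0485 − 10.3357 = 70.7128 bar
% deviation = (70.7128 − 76.2764)/76.2764 × 100% = -7.29%

-7.29 %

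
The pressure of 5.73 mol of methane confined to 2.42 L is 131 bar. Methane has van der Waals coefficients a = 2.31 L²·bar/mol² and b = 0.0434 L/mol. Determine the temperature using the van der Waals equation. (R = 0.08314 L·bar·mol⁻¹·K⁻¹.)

T ≈ 656.1 K

T = (P + a n²/V²)(V − nb)/(nR)
P + a n²/V² = 131 + (2.31)(5.73)²/(2.42)² = 143.95 bar
V − nb = 2.42 − (5.73)(0.0434) = 2.1713 L
T = (143.95)(2.1713)/((5.73)(0.08314)) = 656.1 K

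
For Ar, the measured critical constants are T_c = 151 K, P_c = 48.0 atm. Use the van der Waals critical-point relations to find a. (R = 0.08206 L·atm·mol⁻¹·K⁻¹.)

a ≈ 1.349 L²·atm/mol²

From T_c = 8a/(27Rb) and P_c = a/(27b²): a = 27 R² T_c²/(64 P_c).
a = 27×(0.08206)²×(151)²/(64×48.0) = 4145.5/3072.0 = 1.349 L²·atm/mol²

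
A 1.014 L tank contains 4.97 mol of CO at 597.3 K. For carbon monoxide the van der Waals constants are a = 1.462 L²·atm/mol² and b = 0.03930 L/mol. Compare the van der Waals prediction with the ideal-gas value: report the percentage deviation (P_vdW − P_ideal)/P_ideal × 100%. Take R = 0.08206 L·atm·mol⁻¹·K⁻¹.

9.24 %

Ideal: P_ideal = nRT/V = (4.97)(0.08206)(597.3)/1.014 = 240.238 atm
vdW: P = nRT/(V − nb) − a n²/V² = 243.602/0.818679 − 36.1127/1.02820 = 297.555 − 35.1223 = 262.433 atm
% deviation = (262.433 − 240.238)/240.238 × 100% = 9.24%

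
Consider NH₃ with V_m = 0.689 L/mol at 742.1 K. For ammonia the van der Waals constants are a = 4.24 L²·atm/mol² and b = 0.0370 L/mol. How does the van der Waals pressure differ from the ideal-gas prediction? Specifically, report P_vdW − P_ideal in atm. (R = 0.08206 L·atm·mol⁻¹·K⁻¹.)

ΔP ≈ -3.916 atm

Ideal: P_ideal = RT/V_m = (0.08206)(742.1)/0.689 = 88.3842 atm
vdW: P = RT/(V_m − b) − a/V_m² = 60.8967/0.652000 − 4.24/0.474721 = 93.3998 − 8.93156 = 84.4682 atm
ΔP = 84.4682 − 88.3842 = -3.916 atm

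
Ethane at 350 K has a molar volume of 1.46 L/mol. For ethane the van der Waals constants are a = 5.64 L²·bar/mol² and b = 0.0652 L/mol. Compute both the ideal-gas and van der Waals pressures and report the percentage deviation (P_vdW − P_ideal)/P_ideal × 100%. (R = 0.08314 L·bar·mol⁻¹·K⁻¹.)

-8.60 %

Ideal: P_ideal = RT/V_m = (0.08314)(350)/1.46 = 19.9308 bar
vdW: P = RT/(V_m − b) − a/V_m² = 29.0990/1.39480 − 5.64/2.13160 = 20.8625 − 2.64590 = 18.2166 bar
% deviation = (18.2166 − 19.9308)/19.9308 × 100% = -8.60%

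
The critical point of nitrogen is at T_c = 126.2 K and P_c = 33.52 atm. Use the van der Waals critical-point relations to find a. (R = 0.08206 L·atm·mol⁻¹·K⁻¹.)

a ≈ 1.350 L²·atm/mol²

From T_c = 8a/(27Rb) and P_c = a/(27b²): a = 27 R² T_c²/(64 P_c).
a = 27×(0.08206)²×(126.2)²/(64×33.52) = 2895.6/2145.3 = 1.350 L²·atm/mol²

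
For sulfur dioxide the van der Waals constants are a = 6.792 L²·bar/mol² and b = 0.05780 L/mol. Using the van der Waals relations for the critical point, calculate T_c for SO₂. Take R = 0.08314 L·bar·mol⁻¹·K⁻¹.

For a van der Waals gas, T_c = 8a/(27Rb).
T_c = 8×6.792/(27×0.08314×0.05780) = 54.336/0.12975 = 418.8 K

T_c ≈ 418.8 K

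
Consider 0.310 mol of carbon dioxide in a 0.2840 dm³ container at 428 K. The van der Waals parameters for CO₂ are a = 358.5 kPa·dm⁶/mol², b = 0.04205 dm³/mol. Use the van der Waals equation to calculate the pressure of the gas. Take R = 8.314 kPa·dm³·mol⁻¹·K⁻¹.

P = nRT/(V − nb) − a n²/V²
nRT/(V − nb) = (0.310)(8.314)(428)/(0.2840 − 0.310×0.04205) = 1103.1/0.27096 = 4071.1 kPa
a n²/V² = (358.5)(0.310)²/(0.2840)² = 427.15 kPa
P = 4071.1 − 427.15 = 3644 kPa

P ≈ 3644 kPa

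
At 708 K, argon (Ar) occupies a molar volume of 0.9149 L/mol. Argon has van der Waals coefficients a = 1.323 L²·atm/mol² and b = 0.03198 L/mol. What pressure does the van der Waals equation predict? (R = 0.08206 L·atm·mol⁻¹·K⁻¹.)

P = RT/(V_m − b) − a/V_m²
RT/(V_m − b) = (0.08206)(708)/(0.9149 − 0.03198) = 58.098/0.88292 = 65.802 atm
a/V_m² = 1.323/(0.9149)² = 1.5806 atm
P = 65.802 − 1.5806 = 64.22 atm

P ≈ 64.22 atm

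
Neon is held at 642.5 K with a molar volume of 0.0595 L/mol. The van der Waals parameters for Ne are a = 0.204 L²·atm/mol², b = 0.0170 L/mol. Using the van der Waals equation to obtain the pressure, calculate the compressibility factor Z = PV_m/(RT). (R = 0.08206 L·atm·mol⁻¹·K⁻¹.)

P = RT/(V_m − b) − a/V_m² = (0.08206)(642.5)/(0.0595 − 0.0170) − 0.204/(0.0595)²
  = 52.724/0.042500 − 57.623 = 1240.6 − 57.623 = 1183.0 atm
Z = PV_m/(RT) = (1183.0)(0.0595)/((0.08206)(642.5)) = 70.389/52.724 = 1.335

Z ≈ 1.335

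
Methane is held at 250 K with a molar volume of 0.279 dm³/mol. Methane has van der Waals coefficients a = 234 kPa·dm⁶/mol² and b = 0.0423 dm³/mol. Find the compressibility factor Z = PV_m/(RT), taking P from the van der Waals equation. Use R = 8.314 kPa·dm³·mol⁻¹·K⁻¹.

Z ≈ 0.7752

P = RT/(V_m − b) − a/V_m² = (8.314)(250)/(0.279 − 0.0423) − 234/(0.279)²
  = 2078.5/0.23670 − 3006.1 = 8781.2 − 3006.1 = 5775.1 kPa
Z = PV_m/(RT) = (5775.1)(0.279)/((8.314)(250)) = 1611.3/2078.5 = 0.7752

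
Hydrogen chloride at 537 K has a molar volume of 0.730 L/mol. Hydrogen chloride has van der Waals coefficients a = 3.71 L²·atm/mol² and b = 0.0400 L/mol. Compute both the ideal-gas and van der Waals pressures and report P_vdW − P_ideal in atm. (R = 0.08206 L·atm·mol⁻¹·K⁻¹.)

ΔP ≈ -3.463 atm

Ideal: P_ideal = RT/V_m = (0.08206)(537)/0.730 = 60.3647 atm
vdW: P = RT/(V_m − b) − a/V_m² = 44.0662/0.690000 − 3.71/0.532900 = 63.8641 − 6.96191 = 56.9022 atm
ΔP = 56.9022 − 60.3647 = -3.463 atm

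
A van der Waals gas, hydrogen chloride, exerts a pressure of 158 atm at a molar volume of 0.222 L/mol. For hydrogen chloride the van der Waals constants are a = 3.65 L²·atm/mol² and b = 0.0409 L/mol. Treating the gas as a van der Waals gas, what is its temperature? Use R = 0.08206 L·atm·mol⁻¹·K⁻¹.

T = (P + a/V_m²)(V_m − b)/R
P + a/V_m² = 158 + 3.65/(0.222)² = 232.06 atm
V_m − b = 0.222 − 0.0409 = 0.18110 L/mol
T = (232.06)(0.18110)/0.08206 = 512.1 K

T ≈ 512.1 K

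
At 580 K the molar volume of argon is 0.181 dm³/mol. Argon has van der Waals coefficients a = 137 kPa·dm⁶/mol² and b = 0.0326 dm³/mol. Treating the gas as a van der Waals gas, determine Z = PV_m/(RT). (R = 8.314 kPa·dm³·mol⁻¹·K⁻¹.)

Z ≈ 1.063

P = RT/(V_m − b) − a/V_m² = (8.314)(580)/(0.181 − 0.0326) − 137/(0.181)²
  = 4822.1/0.14840 − 4181.8 = 32494 − 4181.8 = 28312 kPa
Z = PV_m/(RT) = (28312)(0.181)/((8.314)(580)) = 5124.5/4822.1 = 1.063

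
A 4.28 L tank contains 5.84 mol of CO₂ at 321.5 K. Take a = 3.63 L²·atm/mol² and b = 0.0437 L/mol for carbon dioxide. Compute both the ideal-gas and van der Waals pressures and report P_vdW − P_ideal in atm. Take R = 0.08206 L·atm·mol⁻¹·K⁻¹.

ΔP ≈ -4.476 atm

Ideal: P_ideal = nRT/V = (5.84)(0.08206)(321.5)/4.28 = 35.9983 atm
vdW: P = nRT/(V − nb) − a n²/V² = 154.073/4.02479 − 123.803/18.3184 = 38.2810 − 6.75840 = 31.5226 atm
ΔP = 31.5226 − 35.9983 = -4.476 atm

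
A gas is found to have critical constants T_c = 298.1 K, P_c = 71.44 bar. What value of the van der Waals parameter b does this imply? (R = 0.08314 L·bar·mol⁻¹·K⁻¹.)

b ≈ 0.04337 L/mol

From T_c = 8a/(27Rb) and P_c = a/(27b²): b = R T_c/(8 P_c).
b = (0.08314)(298.1)/(8×71.44) = 24.784/571.52 = 0.04337 L/mol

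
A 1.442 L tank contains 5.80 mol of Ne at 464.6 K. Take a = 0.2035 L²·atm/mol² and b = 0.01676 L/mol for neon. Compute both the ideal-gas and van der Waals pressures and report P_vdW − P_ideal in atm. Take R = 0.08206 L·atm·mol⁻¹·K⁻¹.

Ideal: P_ideal = nRT/V = (5.80)(0.08206)(464.6)/1.442 = 153.346 atm
vdW: P = nRT/(V − nb) − a n²/V² = 221.125/1.34479 − 6.84574/2.07936 = 164.431 − 3.29223 = 161.139 atm
ΔP = 161.139 − 153.346 = 7.79 atm

ΔP ≈ 7.79 atm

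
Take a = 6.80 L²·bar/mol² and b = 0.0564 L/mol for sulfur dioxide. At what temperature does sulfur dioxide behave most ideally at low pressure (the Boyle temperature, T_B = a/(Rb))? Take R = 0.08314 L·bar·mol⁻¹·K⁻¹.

For a van der Waals gas the second virial coefficient B₂ = b − a/(RT) vanishes at T_B = a/(Rb).
T_B = 6.80/(0.08314×0.0564) = 6.80/0.0046891 = 1450 K

T_B ≈ 1450 K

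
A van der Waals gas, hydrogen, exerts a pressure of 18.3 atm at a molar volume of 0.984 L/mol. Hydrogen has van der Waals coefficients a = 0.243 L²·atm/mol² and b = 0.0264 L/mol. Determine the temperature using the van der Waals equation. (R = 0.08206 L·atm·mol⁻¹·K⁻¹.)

T ≈ 216.5 K

T = (P + a/V_m²)(V_m − b)/R
P + a/V_m² = 18.3 + 0.243/(0.984)² = 18.551 atm
V_m − b = 0.984 − 0.0264 = 0.95760 L/mol
T = (18.551)(0.95760)/0.08206 = 216.5 K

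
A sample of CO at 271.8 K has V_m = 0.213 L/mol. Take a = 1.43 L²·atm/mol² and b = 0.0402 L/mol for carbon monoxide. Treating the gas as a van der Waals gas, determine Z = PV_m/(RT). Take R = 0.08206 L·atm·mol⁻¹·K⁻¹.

P = RT/(V_m − b) − a/V_m² = (0.08206)(271.8)/(0.213 − 0.0402) − 1.43/(0.213)²
  = 22.304/0.17280 − 31.519 = 129.07 − 31.519 = 97.55 atm
Z = PV_m/(RT) = (97.55)(0.213)/((0.08206)(271.8)) = 20.778/22.304 = 0.9316

Z ≈ 0.9316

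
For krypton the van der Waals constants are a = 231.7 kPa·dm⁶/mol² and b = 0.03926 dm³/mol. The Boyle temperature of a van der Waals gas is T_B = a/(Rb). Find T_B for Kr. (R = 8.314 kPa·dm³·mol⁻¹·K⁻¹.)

T_B ≈ 709.8 K

For a van der Waals gas the second virial coefficient B₂ = b − a/(RT) vanishes at T_B = a/(Rb).
T_B = 231.7/(8.314×0.03926) = 231.7/0.32641 = 709.8 K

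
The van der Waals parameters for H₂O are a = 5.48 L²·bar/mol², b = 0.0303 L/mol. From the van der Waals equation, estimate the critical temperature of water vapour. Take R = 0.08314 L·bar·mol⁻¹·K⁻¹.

T_c ≈ 644.5 K

For a van der Waals gas, T_c = 8a/(27Rb).
T_c = 8×5.48/(27×0.08314×0.0303) = 43.840/0.068017 = 644.5 K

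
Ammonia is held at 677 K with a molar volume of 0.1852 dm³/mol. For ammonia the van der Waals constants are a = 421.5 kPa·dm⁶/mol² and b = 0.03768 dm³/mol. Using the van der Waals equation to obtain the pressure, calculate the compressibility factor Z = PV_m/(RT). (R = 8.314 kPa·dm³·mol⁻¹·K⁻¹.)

P = RT/(V_m − b) − a/V_m² = (8.314)(677)/(0.1852 − 0.03768) − 421.5/(0.1852)²
  = 5628.6/0.14752 − 12289 = 38155 − 12289 = 25866 kPa
Z = PV_m/(RT) = (25866)(0.1852)/((8.314)(677)) = 4790.4/5628.6 = 0.8511

Z ≈ 0.8511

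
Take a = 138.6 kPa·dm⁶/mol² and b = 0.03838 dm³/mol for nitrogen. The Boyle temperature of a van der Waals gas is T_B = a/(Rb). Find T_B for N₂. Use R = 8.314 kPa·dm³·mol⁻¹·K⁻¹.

T_B ≈ 434.4 K

For a van der Waals gas the second virial coefficient B₂ = b − a/(RT) vanishes at T_B = a/(Rb).
T_B = 138.6/(8.314×0.03838) = 138.6/0.31909 = 434.4 K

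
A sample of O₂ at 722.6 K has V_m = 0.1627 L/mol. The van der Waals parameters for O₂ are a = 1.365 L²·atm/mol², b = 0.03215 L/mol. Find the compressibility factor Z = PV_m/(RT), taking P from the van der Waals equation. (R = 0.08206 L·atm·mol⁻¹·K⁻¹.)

P = RT/(V_m − b) − a/V_m² = (0.08206)(722.6)/(0.1627 − 0.03215) − 1.365/(0.1627)²
  = 59.297/0.13055 − 51.565 = 454.21 − 51.565 = 402.65 atm
Z = PV_m/(RT) = (402.65)(0.1627)/((0.08206)(722.6)) = 65.511/59.297 = 1.105

Z ≈ 1.105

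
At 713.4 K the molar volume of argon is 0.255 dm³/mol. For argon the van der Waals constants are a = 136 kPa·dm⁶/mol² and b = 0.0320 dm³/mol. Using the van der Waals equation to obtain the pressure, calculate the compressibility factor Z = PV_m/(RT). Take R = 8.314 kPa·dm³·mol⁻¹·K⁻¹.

Z ≈ 1.054

P = RT/(V_m − b) − a/V_m² = (8.314)(713.4)/(0.255 − 0.0320) − 136/(0.255)²
  = 5931.2/0.22300 − 2091.5 = 26597 − 2091.5 = 24506 kPa
Z = PV_m/(RT) = (24506)(0.255)/((8.314)(713.4)) = 6249.0/5931.2 = 1.054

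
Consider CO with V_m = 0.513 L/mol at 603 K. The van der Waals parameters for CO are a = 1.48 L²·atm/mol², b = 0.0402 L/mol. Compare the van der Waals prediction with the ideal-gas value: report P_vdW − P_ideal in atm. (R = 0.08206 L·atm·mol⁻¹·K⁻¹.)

ΔP ≈ 2.58 atm

Ideal: P_ideal = RT/V_m = (0.08206)(603)/0.513 = 96.4565 atm
vdW: P = RT/(V_m − b) − a/V_m² = 49.4822/0.472800 − 1.48/0.263169 = 104.658 − 5.62376 = 99.034 atm
ΔP = 99.034 − 96.4565 = 2.58 atm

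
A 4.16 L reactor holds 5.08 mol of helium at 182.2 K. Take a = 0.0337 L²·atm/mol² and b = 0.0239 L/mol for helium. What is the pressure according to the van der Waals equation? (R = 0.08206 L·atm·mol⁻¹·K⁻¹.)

P ≈ 18.76 atm

P = nRT/(V − nb) − a n²/V²
nRT/(V − nb) = (5.08)(0.08206)(182.2)/(4.16 − 5.08×0.0239) = 75.953/4.0386 = 18.807 atm
a n²/V² = (0.0337)(5.08)²/(4.16)² = 0.050254 atm
P = 18.807 − 0.050254 = 18.76 atm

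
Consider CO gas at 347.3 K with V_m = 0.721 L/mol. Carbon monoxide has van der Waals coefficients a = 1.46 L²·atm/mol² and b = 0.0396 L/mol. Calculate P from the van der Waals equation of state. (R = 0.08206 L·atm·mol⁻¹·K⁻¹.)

P = RT/(V_m − b) − a/V_m²
RT/(V_m − b) = (0.08206)(347.3)/(0.721 − 0.0396) = 28.499/0.68140 = 41.824 atm
a/V_m² = 1.46/(0.721)² = 2.8086 atm
P = 41.824 − 2.8086 = 39.02 atm

P ≈ 39.02 atm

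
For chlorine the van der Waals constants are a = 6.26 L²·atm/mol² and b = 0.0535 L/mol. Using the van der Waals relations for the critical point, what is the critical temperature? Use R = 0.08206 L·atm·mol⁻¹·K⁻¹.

T_c ≈ 422.5 K

For a van der Waals gas, T_c = 8a/(27Rb).
T_c = 8×6.26/(27×0.08206×0.0535) = 50.080/0.11854 = 422.5 K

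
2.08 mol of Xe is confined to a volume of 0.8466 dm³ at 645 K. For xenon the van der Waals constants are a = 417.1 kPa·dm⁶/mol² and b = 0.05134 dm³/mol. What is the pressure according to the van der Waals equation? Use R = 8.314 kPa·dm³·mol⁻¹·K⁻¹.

P = nRT/(V − nb) − a n²/V²
nRT/(V − nb) = (2.08)(8.314)(645)/(0.8466 − 2.08×0.05134) = 11154/0.73981 = 15077 kPa
a n²/V² = (417.1)(2.08)²/(0.8466)² = 2517.7 kPa
P = 15077 − 2517.7 = 12559 kPa

P ≈ 12559 kPa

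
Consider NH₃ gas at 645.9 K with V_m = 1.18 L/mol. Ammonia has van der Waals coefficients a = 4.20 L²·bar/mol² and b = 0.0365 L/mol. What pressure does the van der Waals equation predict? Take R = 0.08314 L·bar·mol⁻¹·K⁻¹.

P = RT/(V_m − b) − a/V_m²
RT/(V_m − b) = (0.08314)(645.9)/(1.18 − 0.0365) = 53.700/1.1435 = 46.961 bar
a/V_m² = 4.20/(1.18)² = 3.0164 bar
P = 46.961 − 3.0164 = 43.94 bar

P ≈ 43.94 bar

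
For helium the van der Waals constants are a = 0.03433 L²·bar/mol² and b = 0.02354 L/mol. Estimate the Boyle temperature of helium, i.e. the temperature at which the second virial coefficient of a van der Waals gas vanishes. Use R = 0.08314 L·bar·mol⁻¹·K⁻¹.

For a van der Waals gas the second virial coefficient B₂ = b − a/(RT) vanishes at T_B = a/(Rb).
T_B = 0.03433/(0.08314×0.02354) = 0.03433/0.0019571 = 17.54 K

T_B ≈ 17.54 K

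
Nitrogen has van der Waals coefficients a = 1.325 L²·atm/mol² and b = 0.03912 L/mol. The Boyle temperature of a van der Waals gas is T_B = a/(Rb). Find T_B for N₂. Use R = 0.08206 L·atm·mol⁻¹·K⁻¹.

T_B ≈ 412.7 K

For a van der Waals gas the second virial coefficient B₂ = b − a/(RT) vanishes at T_B = a/(Rb).
T_B = 1.325/(0.08206×0.03912) = 1.325/0.0032102 = 412.7 K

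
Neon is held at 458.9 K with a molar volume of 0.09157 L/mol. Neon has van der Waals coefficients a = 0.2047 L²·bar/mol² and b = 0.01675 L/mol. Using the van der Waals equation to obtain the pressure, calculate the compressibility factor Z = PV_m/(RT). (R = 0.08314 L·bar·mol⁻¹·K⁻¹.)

P = RT/(V_m − b) − a/V_m² = (0.08314)(458.9)/(0.09157 − 0.01675) − 0.2047/(0.09157)²
  = 38.153/0.074820 − 24.412 = 509.93 − 24.412 = 485.52 bar
Z = PV_m/(RT) = (485.52)(0.09157)/((0.08314)(458.9)) = 44.459/38.153 = 1.165

Z ≈ 1.165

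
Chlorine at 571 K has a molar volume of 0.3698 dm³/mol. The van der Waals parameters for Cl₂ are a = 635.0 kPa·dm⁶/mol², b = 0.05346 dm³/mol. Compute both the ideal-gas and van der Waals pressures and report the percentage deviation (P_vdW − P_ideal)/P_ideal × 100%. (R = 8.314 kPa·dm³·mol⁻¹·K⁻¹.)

-19.27 %

Ideal: P_ideal = RT/V_m = (8.314)(571)/0.3698 = 12837.5 kPa
vdW: P = RT/(V_m − b) − a/V_m² = 4747.29/0.316340 − 635.0/0.136752 = 15006.9 − 4643.44 = 10363.5 kPa
% deviation = (10363.5 − 12837.5)/12837.5 × 100% = -19.27%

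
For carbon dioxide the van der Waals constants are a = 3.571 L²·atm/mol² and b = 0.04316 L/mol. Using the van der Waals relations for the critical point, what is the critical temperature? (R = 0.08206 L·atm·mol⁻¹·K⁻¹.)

T_c ≈ 298.7 K

For a van der Waals gas, T_c = 8a/(27Rb).
T_c = 8×3.571/(27×0.08206×0.04316) = 28.568/0.095626 = 298.7 K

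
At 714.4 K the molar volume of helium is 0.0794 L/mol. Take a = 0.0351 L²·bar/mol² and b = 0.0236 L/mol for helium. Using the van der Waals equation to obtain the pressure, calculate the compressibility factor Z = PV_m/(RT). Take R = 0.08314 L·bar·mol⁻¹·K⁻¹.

Z ≈ 1.415

P = RT/(V_m − b) − a/V_m² = (0.08314)(714.4)/(0.0794 − 0.0236) − 0.0351/(0.0794)²
  = 59.395/0.055800 − 5.5676 = 1064.4 − 5.5676 = 1058.8 bar
Z = PV_m/(RT) = (1058.8)(0.0794)/((0.08314)(714.4)) = 84.069/59.395 = 1.415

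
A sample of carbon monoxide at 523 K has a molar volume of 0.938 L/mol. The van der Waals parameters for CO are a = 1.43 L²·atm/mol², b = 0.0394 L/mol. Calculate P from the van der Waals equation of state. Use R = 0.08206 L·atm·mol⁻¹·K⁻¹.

P ≈ 46.13 atm

P = RT/(V_m − b) − a/V_m²
RT/(V_m − b) = (0.08206)(523)/(0.938 − 0.0394) = 42.917/0.89860 = 47.760 atm
a/V_m² = 1.43/(0.938)² = 1.6253 atm
P = 47.760 − 1.6253 = 46.13 atm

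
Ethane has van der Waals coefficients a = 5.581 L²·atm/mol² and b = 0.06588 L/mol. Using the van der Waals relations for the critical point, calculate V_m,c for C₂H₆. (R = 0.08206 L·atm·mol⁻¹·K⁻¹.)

V_m,c ≈ 0.1976 L/mol

For a van der Waals gas, V_m,c = 3b.
V_m,c = 3×0.06588 = 0.1976 L/mol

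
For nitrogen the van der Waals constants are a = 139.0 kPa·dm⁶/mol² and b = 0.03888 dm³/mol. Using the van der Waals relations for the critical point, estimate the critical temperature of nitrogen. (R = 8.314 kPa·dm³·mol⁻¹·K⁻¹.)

T_c ≈ 127.4 K

For a van der Waals gas, T_c = 8a/(27Rb).
T_c = 8×139.0/(27×8.314×0.03888) = 1112.0/8.7277 = 127.4 K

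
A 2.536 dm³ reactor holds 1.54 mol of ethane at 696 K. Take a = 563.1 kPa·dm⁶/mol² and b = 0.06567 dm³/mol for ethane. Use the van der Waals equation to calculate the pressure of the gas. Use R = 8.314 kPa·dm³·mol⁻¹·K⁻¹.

P ≈ 3452 kPa

P = nRT/(V − nb) − a n²/V²
nRT/(V − nb) = (1.54)(8.314)(696)/(2.536 − 1.54×0.06567) = 8911.3/2.4349 = 3659.8 kPa
a n²/V² = (563.1)(1.54)²/(2.536)² = 207.65 kPa
P = 3659.8 − 207.65 = 3452 kPa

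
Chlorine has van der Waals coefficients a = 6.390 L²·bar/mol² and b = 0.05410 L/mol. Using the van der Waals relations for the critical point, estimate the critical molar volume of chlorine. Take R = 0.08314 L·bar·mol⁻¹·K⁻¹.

V_m,c ≈ 0.1623 L/mol

For a van der Waals gas, V_m,c = 3b.
V_m,c = 3×0.05410 = 0.1623 L/mol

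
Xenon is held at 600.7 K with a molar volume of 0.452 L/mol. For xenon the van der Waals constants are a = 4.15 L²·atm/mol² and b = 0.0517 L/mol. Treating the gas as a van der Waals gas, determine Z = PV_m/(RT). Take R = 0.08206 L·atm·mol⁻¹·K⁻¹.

P = RT/(V_m − b) − a/V_m² = (0.08206)(600.7)/(0.452 − 0.0517) − 4.15/(0.452)²
  = 49.293/0.40030 − 20.313 = 123.14 − 20.313 = 102.83 atm
Z = PV_m/(RT) = (102.83)(0.452)/((0.08206)(600.7)) = 46.479/49.293 = 0.9429

Z ≈ 0.9429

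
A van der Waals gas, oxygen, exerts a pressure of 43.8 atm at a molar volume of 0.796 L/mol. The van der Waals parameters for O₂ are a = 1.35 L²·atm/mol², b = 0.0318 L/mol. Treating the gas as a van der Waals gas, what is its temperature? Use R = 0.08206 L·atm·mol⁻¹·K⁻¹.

T = (P + a/V_m²)(V_m − b)/R
P + a/V_m² = 43.8 + 1.35/(0.796)² = 45.931 atm
V_m − b = 0.796 − 0.0318 = 0.76420 L/mol
T = (45.931)(0.76420)/0.08206 = 427.7 K

T ≈ 427.7 K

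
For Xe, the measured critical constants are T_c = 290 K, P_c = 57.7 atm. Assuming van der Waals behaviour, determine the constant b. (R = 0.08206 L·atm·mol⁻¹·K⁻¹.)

b ≈ 0.05155 L/mol

From T_c = 8a/(27Rb) and P_c = a/(27b²): b = R T_c/(8 P_c).
b = (0.08206)(290)/(8×57.7) = 23.797/461.60 = 0.05155 L/mol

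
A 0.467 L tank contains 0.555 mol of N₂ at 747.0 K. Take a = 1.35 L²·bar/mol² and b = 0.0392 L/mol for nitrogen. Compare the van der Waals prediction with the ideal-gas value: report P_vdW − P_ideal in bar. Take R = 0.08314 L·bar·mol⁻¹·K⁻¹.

ΔP ≈ 1.700 bar

Ideal: P_ideal = nRT/V = (0.555)(0.08314)(747.0)/0.467 = 73.8086 bar
vdW: P = nRT/(V − nb) − a n²/V² = 34.4686/0.445244 − 0.415834/0.218089 = 77.4151 − 1.90672 = 75.5084 bar
ΔP = 75.5084 − 73.8086 = 1.700 bar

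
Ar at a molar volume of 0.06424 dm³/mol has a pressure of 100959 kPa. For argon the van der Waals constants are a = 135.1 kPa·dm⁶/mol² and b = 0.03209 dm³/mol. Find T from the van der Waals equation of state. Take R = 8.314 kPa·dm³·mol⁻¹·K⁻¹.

T ≈ 517.0 K

T = (P + a/V_m²)(V_m − b)/R
P + a/V_m² = 100959 + 135.1/(0.06424)² = 133696 kPa
V_m − b = 0.06424 − 0.03209 = 0.032150 dm³/mol
T = (133696)(0.032150)/8.314 = 517.0 K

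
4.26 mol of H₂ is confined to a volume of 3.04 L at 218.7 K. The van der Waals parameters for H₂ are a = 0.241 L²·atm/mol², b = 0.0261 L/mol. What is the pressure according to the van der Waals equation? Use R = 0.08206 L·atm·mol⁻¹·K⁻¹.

P ≈ 25.63 atm

P = nRT/(V − nb) − a n²/V²
nRT/(V − nb) = (4.26)(0.08206)(218.7)/(3.04 − 4.26×0.0261) = 76.452/2.9288 = 26.104 atm
a n²/V² = (0.241)(4.26)²/(3.04)² = 0.47325 atm
P = 26.104 − 0.47325 = 25.63 atm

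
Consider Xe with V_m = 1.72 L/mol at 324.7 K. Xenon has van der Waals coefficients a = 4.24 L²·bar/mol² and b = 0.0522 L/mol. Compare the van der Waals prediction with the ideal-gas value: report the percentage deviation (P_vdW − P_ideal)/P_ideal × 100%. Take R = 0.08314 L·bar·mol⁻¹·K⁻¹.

Ideal: P_ideal = RT/V_m = (0.08314)(324.7)/1.72 = 15.6951 bar
vdW: P = RT/(V_m − b) − a/V_m² = 26.9956/1.66780 − 4.24/2.95840 = 16.1864 − 1.43321 = 14.7532 bar
% deviation = (14.7532 − 15.6951)/15.6951 × 100% = -6.00%

-6.00 %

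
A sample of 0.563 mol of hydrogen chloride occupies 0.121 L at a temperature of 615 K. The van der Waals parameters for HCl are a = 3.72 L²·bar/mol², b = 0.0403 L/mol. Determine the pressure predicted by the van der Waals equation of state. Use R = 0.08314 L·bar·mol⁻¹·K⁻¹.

P = nRT/(V − nb) − a n²/V²
nRT/(V − nb) = (0.563)(0.08314)(615)/(0.121 − 0.563×0.0403) = 28.787/0.098311 = 292.82 bar
a n²/V² = (3.72)(0.563)²/(0.121)² = 80.536 bar
P = 292.82 − 80.536 = 212.3 bar

P ≈ 212.3 bar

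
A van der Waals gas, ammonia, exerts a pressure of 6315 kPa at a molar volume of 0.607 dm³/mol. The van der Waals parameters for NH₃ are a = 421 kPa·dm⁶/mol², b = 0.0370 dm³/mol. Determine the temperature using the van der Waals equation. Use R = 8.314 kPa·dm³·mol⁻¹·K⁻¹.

T = (P + a/V_m²)(V_m − b)/R
P + a/V_m² = 6315 + 421/(0.607)² = 7457.6 kPa
V_m − b = 0.607 − 0.0370 = 0.57000 dm³/mol
T = (7457.6)(0.57000)/8.314 = 511.3 K

T ≈ 511.3 K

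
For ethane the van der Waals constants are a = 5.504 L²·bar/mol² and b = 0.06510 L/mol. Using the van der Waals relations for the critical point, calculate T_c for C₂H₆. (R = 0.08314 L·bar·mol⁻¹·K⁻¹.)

T_c ≈ 301.3 K

For a van der Waals gas, T_c = 8a/(27Rb).
T_c = 8×5.504/(27×0.08314×0.06510) = 44.032/0.14614 = 301.3 K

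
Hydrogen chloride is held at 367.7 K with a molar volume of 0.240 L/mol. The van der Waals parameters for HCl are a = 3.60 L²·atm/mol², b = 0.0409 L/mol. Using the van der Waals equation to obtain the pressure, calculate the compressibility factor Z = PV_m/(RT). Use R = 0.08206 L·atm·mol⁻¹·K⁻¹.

Z ≈ 0.7083

P = RT/(V_m − b) − a/V_m² = (0.08206)(367.7)/(0.240 − 0.0409) − 3.60/(0.240)²
  = 30.173/0.19910 − 62.500 = 151.55 − 62.500 = 89.05 atm
Z = PV_m/(RT) = (89.05)(0.240)/((0.08206)(367.7)) = 21.372/30.173 = 0.7083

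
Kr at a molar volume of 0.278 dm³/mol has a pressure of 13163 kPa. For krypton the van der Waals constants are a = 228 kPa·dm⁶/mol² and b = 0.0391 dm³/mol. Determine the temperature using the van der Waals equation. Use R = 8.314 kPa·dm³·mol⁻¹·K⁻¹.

T ≈ 463.0 K

T = (P + a/V_m²)(V_m − b)/R
P + a/V_m² = 13163 + 228/(0.278)² = 16113 kPa
V_m − b = 0.278 − 0.0391 = 0.23890 dm³/mol
T = (16113)(0.23890)/8.314 = 463.0 K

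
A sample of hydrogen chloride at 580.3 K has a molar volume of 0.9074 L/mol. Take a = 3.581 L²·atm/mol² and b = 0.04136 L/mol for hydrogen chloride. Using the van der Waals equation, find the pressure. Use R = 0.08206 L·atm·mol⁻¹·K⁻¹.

P = RT/(V_m − b) − a/V_m²
RT/(V_m − b) = (0.08206)(580.3)/(0.9074 − 0.04136) = 47.619/0.86604 = 54.985 atm
a/V_m² = 3.581/(0.9074)² = 4.3492 atm
P = 54.985 − 4.3492 = 50.64 atm

P ≈ 50.64 atm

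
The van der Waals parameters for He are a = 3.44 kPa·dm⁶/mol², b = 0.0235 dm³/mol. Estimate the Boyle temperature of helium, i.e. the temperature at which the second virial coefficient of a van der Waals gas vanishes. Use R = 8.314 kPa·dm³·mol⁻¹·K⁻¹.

T_B ≈ 17.61 K

For a van der Waals gas the second virial coefficient B₂ = b − a/(RT) vanishes at T_B = a/(Rb).
T_B = 3.44/(8.314×0.0235) = 3.44/0.19538 = 17.61 K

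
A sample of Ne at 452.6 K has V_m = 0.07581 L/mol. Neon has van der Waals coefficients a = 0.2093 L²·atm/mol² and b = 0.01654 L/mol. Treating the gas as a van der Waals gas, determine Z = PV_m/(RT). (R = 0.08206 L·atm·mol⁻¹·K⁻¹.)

Z ≈ 1.205

P = RT/(V_m − b) − a/V_m² = (0.08206)(452.6)/(0.07581 − 0.01654) − 0.2093/(0.07581)²
  = 37.140/0.059270 − 36.418 = 626.62 − 36.418 = 590.20 atm
Z = PV_m/(RT) = (590.20)(0.07581)/((0.08206)(452.6)) = 44.743/37.140 = 1.205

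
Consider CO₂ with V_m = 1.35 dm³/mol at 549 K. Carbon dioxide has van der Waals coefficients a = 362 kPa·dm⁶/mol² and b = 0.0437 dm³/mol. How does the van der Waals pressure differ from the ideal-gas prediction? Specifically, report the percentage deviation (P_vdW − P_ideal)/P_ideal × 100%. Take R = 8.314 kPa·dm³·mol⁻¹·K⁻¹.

-2.53 %

Ideal: P_ideal = RT/V_m = (8.314)(549)/1.35 = 3381.03 kPa
vdW: P = RT/(V_m − b) − a/V_m² = 4564.39/1.30630 − 362/1.82250 = 3494.14 − 198.628 = 3295.51 kPa
% deviation = (3295.51 − 3381.03)/3381.03 × 100% = -2.53%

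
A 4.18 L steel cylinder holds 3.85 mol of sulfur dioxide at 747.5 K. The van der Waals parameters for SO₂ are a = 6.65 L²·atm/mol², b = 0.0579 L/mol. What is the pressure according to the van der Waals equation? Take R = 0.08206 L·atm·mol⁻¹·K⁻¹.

P = nRT/(V − nb) − a n²/V²
nRT/(V − nb) = (3.85)(0.08206)(747.5)/(4.18 − 3.85×0.0579) = 236.16/3.9571 = 59.680 atm
a n²/V² = (6.65)(3.85)²/(4.18)² = 5.6414 atm
P = 59.680 − 5.6414 = 54.04 atm

P ≈ 54.04 atm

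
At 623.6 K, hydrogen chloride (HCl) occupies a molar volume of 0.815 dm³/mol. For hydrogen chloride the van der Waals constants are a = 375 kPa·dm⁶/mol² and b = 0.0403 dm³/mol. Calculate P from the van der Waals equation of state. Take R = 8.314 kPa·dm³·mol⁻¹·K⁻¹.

P = RT/(V_m − b) − a/V_m²
RT/(V_m − b) = (8.314)(623.6)/(0.815 − 0.0403) = 5184.6/0.77470 = 6692.4 kPa
a/V_m² = 375/(0.815)² = 564.57 kPa
P = 6692.4 − 564.57 = 6128 kPa

P ≈ 6128 kPa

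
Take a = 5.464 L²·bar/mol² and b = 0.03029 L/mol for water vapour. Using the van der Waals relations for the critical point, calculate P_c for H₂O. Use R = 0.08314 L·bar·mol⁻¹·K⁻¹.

For a van der Waals gas, P_c = a/(27b²).
P_c = 5.464/(27×(0.03029)²) = 5.464/0.024772 = 220.6 bar

P_c ≈ 220.6 bar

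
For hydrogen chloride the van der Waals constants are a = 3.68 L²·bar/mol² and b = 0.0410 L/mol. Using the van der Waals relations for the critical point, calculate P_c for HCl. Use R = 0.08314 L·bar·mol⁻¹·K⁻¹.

P_c ≈ 81.08 bar

For a van der Waals gas, P_c = a/(27b²).
P_c = 3.68/(27×(0.0410)²) = 3.68/0.045387 = 81.08 bar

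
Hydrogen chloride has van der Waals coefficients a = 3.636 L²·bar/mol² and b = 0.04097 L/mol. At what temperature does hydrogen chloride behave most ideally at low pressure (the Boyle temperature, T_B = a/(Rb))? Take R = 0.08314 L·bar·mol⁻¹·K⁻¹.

T_B ≈ 1067 K

For a van der Waals gas the second virial coefficient B₂ = b − a/(RT) vanishes at T_B = a/(Rb).
T_B = 3.636/(0.08314×0.04097) = 3.636/0.0034062 = 1067 K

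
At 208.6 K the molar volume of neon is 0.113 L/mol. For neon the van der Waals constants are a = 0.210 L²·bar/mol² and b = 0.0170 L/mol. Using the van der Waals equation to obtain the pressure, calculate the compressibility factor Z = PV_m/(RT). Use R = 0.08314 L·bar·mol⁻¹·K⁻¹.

P = RT/(V_m − b) − a/V_m² = (0.08314)(208.6)/(0.113 − 0.0170) − 0.210/(0.113)²
  = 17.343/0.096000 − 16.446 = 180.66 − 16.446 = 164.21 bar
Z = PV_m/(RT) = (164.21)(0.113)/((0.08314)(208.6)) = 18.556/17.343 = 1.070

Z ≈ 1.070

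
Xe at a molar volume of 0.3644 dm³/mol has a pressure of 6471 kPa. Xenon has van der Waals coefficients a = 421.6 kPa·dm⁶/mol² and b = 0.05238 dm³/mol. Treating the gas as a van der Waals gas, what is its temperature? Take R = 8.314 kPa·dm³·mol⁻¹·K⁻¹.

T ≈ 362.0 K

T = (P + a/V_m²)(V_m − b)/R
P + a/V_m² = 6471 + 421.6/(0.3644)² = 9646.0 kPa
V_m − b = 0.3644 − 0.05238 = 0.31202 dm³/mol
T = (9646.0)(0.31202)/8.314 = 362.0 K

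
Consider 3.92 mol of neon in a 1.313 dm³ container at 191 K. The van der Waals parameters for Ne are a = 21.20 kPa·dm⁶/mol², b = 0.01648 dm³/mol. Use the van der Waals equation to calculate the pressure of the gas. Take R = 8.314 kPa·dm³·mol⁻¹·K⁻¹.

P = nRT/(V − nb) − a n²/V²
nRT/(V − nb) = (3.92)(8.314)(191)/(1.313 − 3.92×0.01648) = 6224.9/1.2484 = 4986.3 kPa
a n²/V² = (21.20)(3.92)²/(1.313)² = 188.96 kPa
P = 4986.3 − 188.96 = 4797 kPa

P ≈ 4797 kPa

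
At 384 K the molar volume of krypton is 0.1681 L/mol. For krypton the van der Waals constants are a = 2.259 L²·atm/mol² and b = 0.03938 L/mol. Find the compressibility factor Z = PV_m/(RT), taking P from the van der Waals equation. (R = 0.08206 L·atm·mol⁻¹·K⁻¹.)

P = RT/(V_m − b) − a/V_m² = (0.08206)(384)/(0.1681 − 0.03938) − 2.259/(0.1681)²
  = 31.511/0.12872 − 79.943 = 244.80 − 79.943 = 164.86 atm
Z = PV_m/(RT) = (164.86)(0.1681)/((0.08206)(384)) = 27.713/31.511 = 0.8795

Z ≈ 0.8795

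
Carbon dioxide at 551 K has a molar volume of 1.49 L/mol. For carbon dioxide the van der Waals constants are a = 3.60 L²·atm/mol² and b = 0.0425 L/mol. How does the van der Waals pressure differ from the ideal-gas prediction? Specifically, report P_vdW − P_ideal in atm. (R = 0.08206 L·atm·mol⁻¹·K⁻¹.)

ΔP ≈ -0.731 atm

Ideal: P_ideal = RT/V_m = (0.08206)(551)/1.49 = 30.3457 atm
vdW: P = RT/(V_m − b) − a/V_m² = 45.2151/1.44750 − 3.60/2.22010 = 31.2367 − 1.62155 = 29.6152 atm
ΔP = 29.6152 − 30.3457 = -0.731 atm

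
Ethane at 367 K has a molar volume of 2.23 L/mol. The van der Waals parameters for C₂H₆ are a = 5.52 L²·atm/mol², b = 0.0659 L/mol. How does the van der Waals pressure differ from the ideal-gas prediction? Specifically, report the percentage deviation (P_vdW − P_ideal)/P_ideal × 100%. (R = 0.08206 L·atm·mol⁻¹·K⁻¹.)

-5.17 %

Ideal: P_ideal = RT/V_m = (0.08206)(367)/2.23 = 13.5049 atm
vdW: P = RT/(V_m − b) − a/V_m² = 30.1160/2.16410 − 5.52/4.97290 = 13.9162 − 1.11002 = 12.8062 atm
% deviation = (12.8062 − 13.5049)/13.5049 × 100% = -5.17%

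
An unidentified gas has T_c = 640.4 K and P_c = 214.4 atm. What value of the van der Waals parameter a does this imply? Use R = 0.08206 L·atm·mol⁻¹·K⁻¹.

a ≈ 5.434 L²·atm/mol²

From T_c = 8a/(27Rb) and P_c = a/(27b²): a = 27 R² T_c²/(64 P_c).
a = 27×(0.08206)²×(640.4)²/(64×214.4) = 74564/13722 = 5.434 L²·atm/mol²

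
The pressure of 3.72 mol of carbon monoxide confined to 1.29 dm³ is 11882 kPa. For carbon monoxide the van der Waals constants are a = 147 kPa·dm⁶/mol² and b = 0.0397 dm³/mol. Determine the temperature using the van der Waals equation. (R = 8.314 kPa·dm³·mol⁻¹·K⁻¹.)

T ≈ 484.0 K

T = (P + a n²/V²)(V − nb)/(nR)
P + a n²/V² = 11882 + (147)(3.72)²/(1.29)² = 13104 kPa
V − nb = 1.29 − (3.72)(0.0397) = 1.1423 dm³
T = (13104)(1.1423)/((3.72)(8.314)) = 484.0 K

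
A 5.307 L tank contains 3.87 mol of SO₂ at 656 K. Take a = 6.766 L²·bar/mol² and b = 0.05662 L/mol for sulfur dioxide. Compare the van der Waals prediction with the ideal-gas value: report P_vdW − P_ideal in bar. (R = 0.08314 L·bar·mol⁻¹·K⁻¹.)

ΔP ≈ -1.885 bar

Ideal: P_ideal = nRT/V = (3.87)(0.08314)(656)/5.307 = 39.7718 bar
vdW: P = nRT/(V − nb) − a n²/V² = 211.069/5.08788 − 101.334/28.1642 = 41.4847 − 3.59797 = 37.8867 bar
ΔP = 37.8867 − 39.7718 = -1.885 bar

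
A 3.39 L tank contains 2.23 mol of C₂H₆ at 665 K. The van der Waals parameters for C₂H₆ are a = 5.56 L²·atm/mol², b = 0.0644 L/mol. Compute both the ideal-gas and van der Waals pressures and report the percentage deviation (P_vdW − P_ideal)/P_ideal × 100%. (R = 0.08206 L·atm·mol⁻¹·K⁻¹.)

Ideal: P_ideal = nRT/V = (2.23)(0.08206)(665)/3.39 = 35.8970 atm
vdW: P = nRT/(V − nb) − a n²/V² = 121.691/3.24639 − 27.6493/11.4921 = 37.4850 − 2.40594 = 35.0791 atm
% deviation = (35.0791 − 35.8970)/35.8970 × 100% = -2.28%

-2.28 %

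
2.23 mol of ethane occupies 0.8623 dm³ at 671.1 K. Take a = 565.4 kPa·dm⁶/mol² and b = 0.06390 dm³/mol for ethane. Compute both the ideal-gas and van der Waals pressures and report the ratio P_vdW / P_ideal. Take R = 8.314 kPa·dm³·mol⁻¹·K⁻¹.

Ideal: P_ideal = nRT/V = (2.23)(8.314)(671.1)/0.8623 = 14429.2 kPa
vdW: P = nRT/(V − nb) − a n²/V² = 12442.3/0.719803 − 2811.68/0.743561 = 17285.7 − 3781.37 = 13504.3 kPa
Ratio = 13504.3/14429.2 = 0.9359

P_vdW / P_ideal ≈ 0.9359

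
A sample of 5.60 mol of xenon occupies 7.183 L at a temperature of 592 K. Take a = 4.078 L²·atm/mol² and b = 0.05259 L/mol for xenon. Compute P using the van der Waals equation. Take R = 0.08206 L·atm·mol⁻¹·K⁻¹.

P = nRT/(V − nb) − a n²/V²
nRT/(V − nb) = (5.60)(0.08206)(592)/(7.183 − 5.60×0.05259) = 272.05/6.8885 = 39.493 atm
a n²/V² = (4.078)(5.60)²/(7.183)² = 2.4786 atm
P = 39.493 − 2.4786 = 37.01 atm

P ≈ 37.01 atm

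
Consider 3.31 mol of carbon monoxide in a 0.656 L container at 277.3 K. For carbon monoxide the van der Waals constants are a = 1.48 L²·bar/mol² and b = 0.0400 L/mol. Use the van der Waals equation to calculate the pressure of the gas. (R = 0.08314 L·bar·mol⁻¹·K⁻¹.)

P = nRT/(V − nb) − a n²/V²
nRT/(V − nb) = (3.31)(0.08314)(277.3)/(0.656 − 3.31×0.0400) = 76.311/0.52360 = 145.74 bar
a n²/V² = (1.48)(3.31)²/(0.656)² = 37.680 bar
P = 145.74 − 37.680 = 108.1 bar

P ≈ 108.1 bar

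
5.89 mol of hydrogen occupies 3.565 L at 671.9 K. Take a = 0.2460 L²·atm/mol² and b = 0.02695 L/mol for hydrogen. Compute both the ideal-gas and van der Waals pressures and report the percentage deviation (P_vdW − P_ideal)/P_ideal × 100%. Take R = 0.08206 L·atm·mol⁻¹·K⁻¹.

3.92 %

Ideal: P_ideal = nRT/V = (5.89)(0.08206)(671.9)/3.565 = 91.0944 atm
vdW: P = nRT/(V − nb) − a n²/V² = 324.752/3.40626 − 8.53426/12.7092 = 95.3398 − 0.671503 = 94.6683 atm
% deviation = (94.6683 − 91.0944)/91.0944 × 100% = 3.92%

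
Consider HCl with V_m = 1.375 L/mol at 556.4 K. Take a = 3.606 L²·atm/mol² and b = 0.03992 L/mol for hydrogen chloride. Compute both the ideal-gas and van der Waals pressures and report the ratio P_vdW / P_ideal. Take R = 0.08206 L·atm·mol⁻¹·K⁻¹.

Ideal: P_ideal = RT/V_m = (0.08206)(556.4)/1.375 = 33.2060 atm
vdW: P = RT/(V_m − b) − a/V_m² = 45.6582/1.33508 − 3.606/1.89063 = 34.1988 − 1.90730 = 32.2915 atm
Ratio = 32.2915/33.2060 = 0.9725

P_vdW / P_ideal ≈ 0.9725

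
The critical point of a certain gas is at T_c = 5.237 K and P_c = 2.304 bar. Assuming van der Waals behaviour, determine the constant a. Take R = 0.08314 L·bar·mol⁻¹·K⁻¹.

From T_c = 8a/(27Rb) and P_c = a/(27b²): a = 27 R² T_c²/(64 P_c).
a = 27×(0.08314)²×(5.237)²/(64×2.304) = 5.1186/147.46 = 0.03471 L²·bar/mol²

a ≈ 0.03471 L²·bar/mol²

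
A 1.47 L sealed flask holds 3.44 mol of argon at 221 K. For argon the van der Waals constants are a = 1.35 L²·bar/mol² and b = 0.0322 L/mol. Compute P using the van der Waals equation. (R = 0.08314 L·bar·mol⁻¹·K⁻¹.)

P = nRT/(V − nb) − a n²/V²
nRT/(V − nb) = (3.44)(0.08314)(221)/(1.47 − 3.44×0.0322) = 63.206/1.3592 = 46.502 bar
a n²/V² = (1.35)(3.44)²/(1.47)² = 7.3929 bar
P = 46.502 − 7.3929 = 39.11 bar

P ≈ 39.11 bar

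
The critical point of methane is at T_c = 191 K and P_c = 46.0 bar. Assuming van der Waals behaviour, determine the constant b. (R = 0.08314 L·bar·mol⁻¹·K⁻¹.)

b ≈ 0.04315 L/mol

From T_c = 8a/(27Rb) and P_c = a/(27b²): b = R T_c/(8 P_c).
b = (0.08314)(191)/(8×46.0) = 15.880/368.00 = 0.04315 L/mol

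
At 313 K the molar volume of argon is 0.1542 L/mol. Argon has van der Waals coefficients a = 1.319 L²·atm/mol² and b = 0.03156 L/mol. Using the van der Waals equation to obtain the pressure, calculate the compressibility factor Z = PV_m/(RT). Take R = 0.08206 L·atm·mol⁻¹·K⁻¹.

P = RT/(V_m − b) − a/V_m² = (0.08206)(313)/(0.1542 − 0.03156) − 1.319/(0.1542)²
  = 25.685/0.12264 − 55.472 = 209.43 − 55.472 = 153.96 atm
Z = PV_m/(RT) = (153.96)(0.1542)/((0.08206)(313)) = 23.741/25.685 = 0.9243

Z ≈ 0.9243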